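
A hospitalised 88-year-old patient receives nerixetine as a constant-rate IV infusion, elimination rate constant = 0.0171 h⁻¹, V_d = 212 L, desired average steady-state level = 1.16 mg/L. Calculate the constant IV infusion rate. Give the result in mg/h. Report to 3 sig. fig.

4.21 mg/h

CL = k × Vd = 0.01710 × 212 = 3.625 L/h
At steady state, infusion rate R₀ = Css × CL = 1.16 × 3.625 = 4.205 mg/h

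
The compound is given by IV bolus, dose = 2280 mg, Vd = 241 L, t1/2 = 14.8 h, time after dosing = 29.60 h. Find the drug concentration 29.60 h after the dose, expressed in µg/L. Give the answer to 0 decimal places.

C₀ = Dose / Vd = 2280 / 241 = 9.461 mg/L
k = ln2 / t½ = 0.693147 / 14.8 = 0.04683 h⁻¹
t / t½ = 29.60 / 14.8 = 2 half-lives
C = C₀ × (1/2)^2 = 9.461 × 0.2500 = 2.365 mg/L
Convert: 2.365 mg/L × 1000 = 2365 µg/L

2365 µg/L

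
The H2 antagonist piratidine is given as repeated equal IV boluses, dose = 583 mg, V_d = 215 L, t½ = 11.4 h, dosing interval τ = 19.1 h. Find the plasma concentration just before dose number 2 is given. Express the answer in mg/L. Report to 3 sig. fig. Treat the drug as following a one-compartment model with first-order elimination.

C₀ per dose = Dose / Vd = 583 / 215 = 2.712 mg/L
k = ln2 / t½ = 0.693147 / 11.4 = 0.06080 h⁻¹
Fraction remaining after one interval: r = e^(−kτ) = e^(−0.06080 × 19.1) = 0.3131
Before dose 2, 1 dose has been given (aged 1τ).
C_trough = C₀ × r = 2.712 × 0.3131 = 0.8491 mg/L

0.849 mg/L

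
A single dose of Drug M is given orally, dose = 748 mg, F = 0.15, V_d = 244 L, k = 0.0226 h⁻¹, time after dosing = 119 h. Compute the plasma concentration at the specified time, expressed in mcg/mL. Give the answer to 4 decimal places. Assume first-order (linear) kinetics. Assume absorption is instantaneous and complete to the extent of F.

Amount reaching circulation = F × Dose = 0.15 × 748.0 = 112.2 mg
C₀ = F·Dose / Vd = 112.2 / 244 = 0.4598 mg/L
C = C₀ · e^(−k·t) = 0.4598 × e^(−0.02260 × 119)
  = 0.4598 × 0.06792 = 0.03123 mg/L
(0.03123 mg/L = 0.03123 mcg/mL)

0.0312 mcg/mL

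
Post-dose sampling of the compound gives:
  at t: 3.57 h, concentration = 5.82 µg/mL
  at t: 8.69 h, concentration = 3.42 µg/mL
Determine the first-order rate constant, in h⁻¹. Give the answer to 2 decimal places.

0.10 h⁻¹

k = ln(C₁/C₂) / (t₂ − t₁) = ln(5.82/3.42) / (8.69 − 3.57)
  = 0.5317 / 5.120 = 0.1038 h⁻¹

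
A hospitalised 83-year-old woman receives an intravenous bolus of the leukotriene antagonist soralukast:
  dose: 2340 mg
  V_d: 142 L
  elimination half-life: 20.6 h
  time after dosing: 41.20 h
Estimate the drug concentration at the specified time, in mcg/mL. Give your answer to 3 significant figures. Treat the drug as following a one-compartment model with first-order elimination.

C₀ = Dose / Vd = 2340 / 142 = 16.48 mg/L
k = ln2 / t½ = 0.693147 / 20.6 = 0.03365 h⁻¹
t / t½ = 41.20 / 20.6 = 2 half-lives
C = C₀ × (1/2)^2 = 16.48 × 0.2500 = 4.120 mg/L
(4.120 mg/L = 4.120 mcg/mL)

4.12 mcg/mL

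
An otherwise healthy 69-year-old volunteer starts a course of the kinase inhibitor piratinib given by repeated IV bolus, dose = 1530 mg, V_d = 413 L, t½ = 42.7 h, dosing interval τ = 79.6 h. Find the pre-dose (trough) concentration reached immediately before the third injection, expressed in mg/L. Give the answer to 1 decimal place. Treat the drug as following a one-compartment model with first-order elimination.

C₀ per dose = Dose / Vd = 1530 / 413 = 3.705 mg/L
k = ln2 / t½ = 0.693147 / 42.7 = 0.01623 h⁻¹
Fraction remaining after one interval: r = e^(−kτ) = e^(−0.01623 × 79.6) = 0.2747
Before dose 3, 2 doses have been given (aged 1τ, 2τ).
C_trough = C₀ × (r + r²) = 3.705 × (0.2747 + 0.07546) = 1.297 mg/L

1.3 mg/L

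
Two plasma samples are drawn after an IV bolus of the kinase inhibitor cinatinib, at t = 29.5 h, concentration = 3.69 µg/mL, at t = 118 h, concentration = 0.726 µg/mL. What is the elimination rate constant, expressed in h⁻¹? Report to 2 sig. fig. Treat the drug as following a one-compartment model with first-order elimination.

k = ln(C₁/C₂) / (t₂ − t₁) = ln(3.69/0.726) / (118 − 29.5)
  = 1.626 / 88.50 = 0.01837 h⁻¹

0.018 h⁻¹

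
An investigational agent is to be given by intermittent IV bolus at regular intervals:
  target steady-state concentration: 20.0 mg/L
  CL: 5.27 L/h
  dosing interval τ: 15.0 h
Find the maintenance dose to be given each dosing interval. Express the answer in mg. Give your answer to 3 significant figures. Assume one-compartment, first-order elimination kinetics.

At steady state, Dose/τ = Css × CL.
Dose = Css × CL × τ = 20.0 × 5.270 × 15.0 = 1581 mg

1580 mg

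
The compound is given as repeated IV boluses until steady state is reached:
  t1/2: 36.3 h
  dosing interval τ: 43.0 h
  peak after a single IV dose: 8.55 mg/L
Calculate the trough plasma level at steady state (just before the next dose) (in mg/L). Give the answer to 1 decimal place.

k = ln2 / t½ = 0.693147 / 36.3 = 0.01909 h⁻¹
e^(−kτ) = e^(−0.01909 × 43.0) = 0.4400
Accumulation ratio R = 1 / (1 − e^(−kτ)) = 1 / (1 − 0.4400) = 1.786
Steady-state trough = C₀ × R × e^(−kτ) = 8.55 × 1.786 × 0.4400 = 6.719 mg/L

6.7 mg/L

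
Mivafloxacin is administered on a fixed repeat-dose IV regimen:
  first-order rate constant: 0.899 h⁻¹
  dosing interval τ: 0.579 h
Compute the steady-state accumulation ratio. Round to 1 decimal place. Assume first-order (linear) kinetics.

2.5

e^(−kτ) = e^(−0.8990 × 0.579) = 0.5942
Accumulation ratio R = 1 / (1 − e^(−kτ)) = 1 / (1 − 0.5942) = 2.464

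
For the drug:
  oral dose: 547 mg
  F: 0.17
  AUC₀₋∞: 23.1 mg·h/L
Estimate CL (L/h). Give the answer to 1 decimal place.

4.0 L/h

CL = F·Dose / AUC = 0.17 × 547 / 23.1 = 4.026 L/h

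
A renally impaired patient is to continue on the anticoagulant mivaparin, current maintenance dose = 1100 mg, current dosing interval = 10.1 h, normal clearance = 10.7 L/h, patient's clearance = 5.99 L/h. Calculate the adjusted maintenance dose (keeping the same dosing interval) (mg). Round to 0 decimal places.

616 mg

To keep the same average steady-state level, dosing rate must scale with clearance.
CL ratio = 5.99 / 10.7 = 0.5598
New dose (same interval) = 1100 × 0.5598 = 615.8 mg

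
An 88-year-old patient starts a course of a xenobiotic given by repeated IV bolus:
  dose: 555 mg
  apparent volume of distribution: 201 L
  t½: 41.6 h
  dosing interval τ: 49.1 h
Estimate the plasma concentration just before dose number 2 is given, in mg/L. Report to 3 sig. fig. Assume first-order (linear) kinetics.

C₀ per dose = Dose / Vd = 555 / 201 = 2.761 mg/L
k = ln2 / t½ = 0.693147 / 41.6 = 0.01666 h⁻¹
Fraction remaining after one interval: r = e^(−kτ) = e^(−0.01666 × 49.1) = 0.4413
Before dose 2, 1 dose has been given (aged 1τ).
C_trough = C₀ × r = 2.761 × 0.4413 = 1.218 mg/L

1.22 mg/L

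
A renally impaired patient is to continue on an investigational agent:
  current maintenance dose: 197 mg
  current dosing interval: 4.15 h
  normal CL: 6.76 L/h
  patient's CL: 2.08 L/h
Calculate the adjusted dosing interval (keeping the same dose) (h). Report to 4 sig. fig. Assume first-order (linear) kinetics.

To keep the same average steady-state level, dosing rate must scale with clearance.
CL ratio = 2.08 / 6.76 = 0.3077
New interval (same dose) = 4.15 / 0.3077 = 13.49 h

13.49 h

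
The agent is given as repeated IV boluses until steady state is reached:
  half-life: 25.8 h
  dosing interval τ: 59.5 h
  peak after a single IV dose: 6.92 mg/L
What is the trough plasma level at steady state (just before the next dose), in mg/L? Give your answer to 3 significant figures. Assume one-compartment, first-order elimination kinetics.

k = ln2 / t½ = 0.693147 / 25.8 = 0.02687 h⁻¹
e^(−kτ) = e^(−0.02687 × 59.5) = 0.2021
Accumulation ratio R = 1 / (1 − e^(−kτ)) = 1 / (1 − 0.2021) = 1.253
Steady-state trough = C₀ × R × e^(−kτ) = 6.92 × 1.253 × 0.2021 = 1.752 mg/L

1.75 mg/L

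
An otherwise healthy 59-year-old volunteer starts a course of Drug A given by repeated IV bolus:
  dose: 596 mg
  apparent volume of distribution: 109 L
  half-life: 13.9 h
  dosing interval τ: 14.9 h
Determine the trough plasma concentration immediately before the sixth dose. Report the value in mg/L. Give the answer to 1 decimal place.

4.8 mg/L

C₀ per dose = Dose / Vd = 596 / 109 = 5.468 mg/L
k = ln2 / t½ = 0.693147 / 13.9 = 0.04987 h⁻¹
Fraction remaining after one interval: r = e^(−kτ) = e^(−0.04987 × 14.9) = 0.4757
Before dose 6, 5 doses have been given (aged 1τ, 2τ, 3τ, 4τ, 5τ).
C_trough = C₀ × (r + r² + … + r^5) = C₀ × r(1−r^5)/(1−r)
        = 5.468 × 0.4757 × (1 − 0.02436) / (1 − 0.4757) = 4.840 mg/L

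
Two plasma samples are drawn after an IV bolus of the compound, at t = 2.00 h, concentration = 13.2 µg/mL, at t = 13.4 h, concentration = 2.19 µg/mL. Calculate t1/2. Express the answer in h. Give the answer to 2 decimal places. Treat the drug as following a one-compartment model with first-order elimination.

k = ln(C₁/C₂) / (t₂ − t₁) = ln(13.2/2.19) / (13.4 − 2.00)
  = 1.796 / 11.40 = 0.1575 h⁻¹
t½ = ln2 / k = 0.693147 / 0.1575 = 4.401 h

4.40 h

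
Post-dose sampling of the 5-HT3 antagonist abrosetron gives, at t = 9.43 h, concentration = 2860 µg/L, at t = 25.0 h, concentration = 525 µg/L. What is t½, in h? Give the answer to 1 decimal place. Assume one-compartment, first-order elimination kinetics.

6.4 h

k = ln(C₁/C₂) / (t₂ − t₁) = ln(2860/525) / (25.0 − 9.43)
  = 1.695 / 15.57 = 0.1089 h⁻¹
t½ = ln2 / k = 0.693147 / 0.1089 = 6.365 h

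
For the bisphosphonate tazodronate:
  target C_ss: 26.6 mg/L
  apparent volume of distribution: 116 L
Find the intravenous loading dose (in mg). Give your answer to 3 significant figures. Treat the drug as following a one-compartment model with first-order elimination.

LD = Css × Vd = 26.6 × 116 = 3086 mg

3090 mg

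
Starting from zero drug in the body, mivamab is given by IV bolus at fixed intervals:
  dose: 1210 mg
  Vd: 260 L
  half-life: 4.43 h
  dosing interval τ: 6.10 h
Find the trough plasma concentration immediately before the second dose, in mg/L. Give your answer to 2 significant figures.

C₀ per dose = Dose / Vd = 1210 / 260 = 4.654 mg/L
k = ln2 / t½ = 0.693147 / 4.43 = 0.1565 h⁻¹
Fraction remaining after one interval: r = e^(−kτ) = e^(−0.1565 × 6.10) = 0.3849
Before dose 2, 1 dose has been given (aged 1τ).
C_trough = C₀ × r = 4.654 × 0.3849 = 1.791 mg/L

1.8 mg/L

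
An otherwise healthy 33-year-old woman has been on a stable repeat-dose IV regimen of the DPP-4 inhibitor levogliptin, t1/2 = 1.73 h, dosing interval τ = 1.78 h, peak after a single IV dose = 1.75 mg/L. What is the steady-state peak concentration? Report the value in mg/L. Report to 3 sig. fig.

k = ln2 / t½ = 0.693147 / 1.73 = 0.4007 h⁻¹
e^(−kτ) = e^(−0.4007 × 1.78) = 0.4901
Accumulation ratio R = 1 / (1 − e^(−kτ)) = 1 / (1 − 0.4901) = 1.961
Steady-state peak = C₀ × R = 1.75 × 1.961 = 3.432 mg/L

3.43 mg/L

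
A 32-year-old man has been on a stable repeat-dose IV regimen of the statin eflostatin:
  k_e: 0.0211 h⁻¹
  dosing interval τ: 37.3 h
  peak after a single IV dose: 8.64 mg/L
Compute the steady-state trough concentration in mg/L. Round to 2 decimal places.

e^(−kτ) = e^(−0.02110 × 37.3) = 0.4552
Accumulation ratio R = 1 / (1 − e^(−kτ)) = 1 / (1 − 0.4552) = 1.836
Steady-state trough = C₀ × R × e^(−kτ) = 8.64 × 1.836 × 0.4552 = 7.221 mg/L

7.22 mg/L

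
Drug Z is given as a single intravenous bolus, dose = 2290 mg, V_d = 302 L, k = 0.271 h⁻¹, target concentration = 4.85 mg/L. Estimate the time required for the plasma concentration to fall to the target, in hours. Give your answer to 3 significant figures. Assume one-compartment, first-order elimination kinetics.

C₀ = Dose / Vd = 2290 / 302 = 7.583 mg/L
t = ln(C₀ / C) / k = ln(7.583 / 4.85) / 0.2710
  = ln(1.564) / 0.2710 = 0.4472 / 0.2710 = 1.650 h

1.65 h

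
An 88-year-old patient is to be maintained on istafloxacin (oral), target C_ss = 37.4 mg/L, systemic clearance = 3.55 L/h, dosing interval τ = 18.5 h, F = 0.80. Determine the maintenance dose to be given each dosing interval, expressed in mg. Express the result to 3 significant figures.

At steady state, F × (Dose/τ) = Css × CL.
Dose = Css × CL × τ / F = 37.4 × 3.550 × 18.5 / 0.80 = 3070 mg

3070 mg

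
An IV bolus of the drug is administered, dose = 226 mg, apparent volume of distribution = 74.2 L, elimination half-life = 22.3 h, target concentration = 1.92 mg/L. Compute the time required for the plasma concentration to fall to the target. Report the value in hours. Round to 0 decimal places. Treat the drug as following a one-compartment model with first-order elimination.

15 h

C₀ = Dose / Vd = 226.0 / 74.2 = 3.046 mg/L
k = ln2 / t½ = 0.693147 / 22.3 = 0.03108 h⁻¹
t = ln(C₀ / C) / k = ln(3.046 / 1.92) / 0.03108
  = ln(1.586) / 0.03108 = 0.4612 / 0.03108 = 14.84 h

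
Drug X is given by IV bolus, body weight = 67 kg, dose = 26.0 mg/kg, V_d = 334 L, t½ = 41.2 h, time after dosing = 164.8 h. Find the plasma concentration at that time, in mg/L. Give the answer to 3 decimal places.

0.326 mg/L

Total dose = 26.0 × 67 = 1742 mg
C₀ = Dose / Vd = 1742 / 334 = 5.216 mg/L
k = ln2 / t½ = 0.693147 / 41.2 = 0.01682 h⁻¹
t / t½ = 164.8 / 41.2 = 4 half-lives
C = C₀ × (1/2)^4 = 5.216 × 0.06250 = 0.3260 mg/L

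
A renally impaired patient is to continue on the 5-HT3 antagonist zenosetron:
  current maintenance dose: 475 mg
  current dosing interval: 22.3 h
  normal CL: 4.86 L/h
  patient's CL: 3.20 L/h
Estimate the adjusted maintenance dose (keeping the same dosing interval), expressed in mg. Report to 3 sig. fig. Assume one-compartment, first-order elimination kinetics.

To keep the same average steady-state level, dosing rate must scale with clearance.
CL ratio = 3.20 / 4.86 = 0.6584
New dose (same interval) = 475 × 0.6584 = 312.7 mg

313 mg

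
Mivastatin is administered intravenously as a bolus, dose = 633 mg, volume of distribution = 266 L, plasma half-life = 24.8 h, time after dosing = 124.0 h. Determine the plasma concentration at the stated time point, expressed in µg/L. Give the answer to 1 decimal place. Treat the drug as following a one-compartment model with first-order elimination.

C₀ = Dose / Vd = 633.0 / 266 = 2.380 mg/L
k = ln2 / t½ = 0.693147 / 24.8 = 0.02795 h⁻¹
t / t½ = 124.0 / 24.8 = 5 half-lives
C = C₀ × (1/2)^5 = 2.380 × 0.03125 = 0.07438 mg/L
Convert: 0.07438 mg/L × 1000 = 74.38 µg/L

74.4 µg/L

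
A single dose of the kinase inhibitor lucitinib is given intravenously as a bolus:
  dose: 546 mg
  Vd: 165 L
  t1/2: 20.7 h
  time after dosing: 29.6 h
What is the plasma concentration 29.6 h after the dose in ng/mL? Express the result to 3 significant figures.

1230 ng/mL

C₀ = Dose / Vd = 546.0 / 165 = 3.309 mg/L
k = ln2 / t½ = 0.693147 / 20.7 = 0.03349 h⁻¹
C = C₀ · e^(−k·t) = 3.309 × e^(−0.03349 × 29.6)
  = 3.309 × 0.3711 = 1.228 mg/L
Convert: 1.228 mg/L × 1000 = 1228 ng/mL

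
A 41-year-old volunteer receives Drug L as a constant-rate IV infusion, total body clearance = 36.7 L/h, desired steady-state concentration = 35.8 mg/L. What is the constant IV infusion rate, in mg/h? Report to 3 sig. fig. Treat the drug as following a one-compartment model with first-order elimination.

1310 mg/h

At steady state, infusion rate R₀ = Css × CL = 35.8 × 36.70 = 1314 mg/h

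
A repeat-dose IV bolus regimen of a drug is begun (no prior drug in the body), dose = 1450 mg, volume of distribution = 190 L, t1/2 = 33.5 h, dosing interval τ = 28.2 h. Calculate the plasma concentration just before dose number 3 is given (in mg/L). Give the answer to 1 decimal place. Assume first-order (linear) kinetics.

6.6 mg/L

C₀ per dose = Dose / Vd = 1450 / 190 = 7.632 mg/L
k = ln2 / t½ = 0.693147 / 33.5 = 0.02069 h⁻¹
Fraction remaining after one interval: r = e^(−kτ) = e^(−0.02069 × 28.2) = 0.5580
Before dose 3, 2 doses have been given (aged 1τ, 2τ).
C_trough = C₀ × (r + r²) = 7.632 × (0.5580 + 0.3114) = 6.635 mg/L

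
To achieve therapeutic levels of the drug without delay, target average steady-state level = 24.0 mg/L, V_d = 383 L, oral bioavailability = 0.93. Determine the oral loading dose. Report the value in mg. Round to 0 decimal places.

9884 mg

LD = Css × Vd / F = 24.0 × 383 / 0.93 = 9884 mg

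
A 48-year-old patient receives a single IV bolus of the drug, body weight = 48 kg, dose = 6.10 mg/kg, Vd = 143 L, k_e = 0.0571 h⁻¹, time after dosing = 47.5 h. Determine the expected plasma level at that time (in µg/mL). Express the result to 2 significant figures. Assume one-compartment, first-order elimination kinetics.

0.14 µg/mL

Total dose = 6.10 × 48 = 292.8 mg
C₀ = Dose / Vd = 292.8 / 143 = 2.048 mg/L
C = C₀ · e^(−k·t) = 2.048 × e^(−0.05710 × 47.5)
  = 2.048 × 0.06639 = 0.1360 mg/L
(0.1360 mg/L = 0.1360 µg/mL)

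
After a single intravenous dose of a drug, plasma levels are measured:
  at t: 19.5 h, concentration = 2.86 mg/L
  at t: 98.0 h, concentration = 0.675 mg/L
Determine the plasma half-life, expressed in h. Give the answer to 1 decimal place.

k = ln(C₁/C₂) / (t₂ − t₁) = ln(2.86/0.675) / (98.0 − 19.5)
  = 1.444 / 78.50 = 0.01839 h⁻¹
t½ = ln2 / k = 0.693147 / 0.01839 = 37.69 h

37.7 h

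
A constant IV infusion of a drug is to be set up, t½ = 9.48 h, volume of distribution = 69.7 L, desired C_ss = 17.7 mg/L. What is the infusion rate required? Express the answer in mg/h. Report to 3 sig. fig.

k = ln2 / t½ = 0.693147 / 9.48 = 0.07312 h⁻¹
CL = k × Vd = 0.07312 × 69.7 = 5.096 L/h
At steady state, infusion rate R₀ = Css × CL = 17.7 × 5.096 = 90.20 mg/h

90.2 mg/h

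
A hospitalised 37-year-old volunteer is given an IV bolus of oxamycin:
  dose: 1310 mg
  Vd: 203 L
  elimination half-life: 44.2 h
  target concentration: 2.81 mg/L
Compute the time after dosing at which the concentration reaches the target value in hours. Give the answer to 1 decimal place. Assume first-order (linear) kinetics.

C₀ = Dose / Vd = 1310 / 203 = 6.453 mg/L
k = ln2 / t½ = 0.693147 / 44.2 = 0.01568 h⁻¹
t = ln(C₀ / C) / k = ln(6.453 / 2.81) / 0.01568
  = ln(2.296) / 0.01568 = 0.8312 / 0.01568 = 53.01 h

53.0 h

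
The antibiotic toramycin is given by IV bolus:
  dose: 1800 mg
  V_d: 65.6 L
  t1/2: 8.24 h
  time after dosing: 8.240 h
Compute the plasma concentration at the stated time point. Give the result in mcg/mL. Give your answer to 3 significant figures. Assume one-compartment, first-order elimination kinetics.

C₀ = Dose / Vd = 1800 / 65.6 = 27.44 mg/L
k = ln2 / t½ = 0.693147 / 8.24 = 0.08412 h⁻¹
t / t½ = 8.240 / 8.24 = 1 half-lives
C = C₀ × (1/2)^1 = 27.44 × 0.5000 = 13.72 mg/L
(13.72 mg/L = 13.72 mcg/mL)

13.7 mcg/mL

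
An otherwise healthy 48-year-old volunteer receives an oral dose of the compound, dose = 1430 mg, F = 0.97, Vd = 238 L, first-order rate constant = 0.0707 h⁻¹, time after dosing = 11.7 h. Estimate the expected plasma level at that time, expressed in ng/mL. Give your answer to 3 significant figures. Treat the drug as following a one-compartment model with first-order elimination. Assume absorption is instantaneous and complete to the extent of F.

2550 ng/mL

Amount reaching circulation = F × Dose = 0.97 × 1430 = 1387 mg
C₀ = F·Dose / Vd = 1387 / 238 = 5.828 mg/L
C = C₀ · e^(−k·t) = 5.828 × e^(−0.07070 × 11.7)
  = 5.828 × 0.4373 = 2.549 mg/L
Convert: 2.549 mg/L × 1000 = 2549 ng/mL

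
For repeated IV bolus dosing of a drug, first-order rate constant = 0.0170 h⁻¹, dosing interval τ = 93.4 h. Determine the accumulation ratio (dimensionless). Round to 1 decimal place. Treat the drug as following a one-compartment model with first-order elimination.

1.3

e^(−kτ) = e^(−0.01700 × 93.4) = 0.2044
Accumulation ratio R = 1 / (1 − e^(−kτ)) = 1 / (1 − 0.2044) = 1.257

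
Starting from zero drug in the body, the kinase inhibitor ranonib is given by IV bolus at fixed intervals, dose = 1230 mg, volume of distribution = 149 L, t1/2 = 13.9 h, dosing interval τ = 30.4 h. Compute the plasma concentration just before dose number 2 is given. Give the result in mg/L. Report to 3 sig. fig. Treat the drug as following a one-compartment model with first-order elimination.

1.81 mg/L

C₀ per dose = Dose / Vd = 1230 / 149 = 8.255 mg/L
k = ln2 / t½ = 0.693147 / 13.9 = 0.04987 h⁻¹
Fraction remaining after one interval: r = e^(−kτ) = e^(−0.04987 × 30.4) = 0.2196
Before dose 2, 1 dose has been given (aged 1τ).
C_trough = C₀ × r = 8.255 × 0.2196 = 1.813 mg/L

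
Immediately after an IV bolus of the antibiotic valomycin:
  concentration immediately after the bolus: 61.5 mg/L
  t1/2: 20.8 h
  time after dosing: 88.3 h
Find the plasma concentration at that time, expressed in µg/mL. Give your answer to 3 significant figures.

k = ln2 / t½ = 0.693147 / 20.8 = 0.03332 h⁻¹
C = C₀ · e^(−k·t) = 61.50 × e^(−0.03332 × 88.3)
  = 61.50 × 0.05275 = 3.244 mg/L
(3.244 mg/L = 3.244 µg/mL)

3.24 µg/mL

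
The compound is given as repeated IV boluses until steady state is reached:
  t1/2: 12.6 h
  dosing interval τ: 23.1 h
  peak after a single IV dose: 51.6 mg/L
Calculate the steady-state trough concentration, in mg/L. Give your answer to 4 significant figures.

20.13 mg/L

k = ln2 / t½ = 0.693147 / 12.6 = 0.05501 h⁻¹
e^(−kτ) = e^(−0.05501 × 23.1) = 0.2806
Accumulation ratio R = 1 / (1 − e^(−kτ)) = 1 / (1 − 0.2806) = 1.390
Steady-state trough = C₀ × R × e^(−kτ) = 51.6 × 1.390 × 0.2806 = 20.13 mg/L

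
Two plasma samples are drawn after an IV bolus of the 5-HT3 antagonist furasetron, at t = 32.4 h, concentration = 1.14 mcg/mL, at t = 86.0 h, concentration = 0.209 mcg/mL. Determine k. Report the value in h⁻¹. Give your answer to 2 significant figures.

0.032 h⁻¹

k = ln(C₁/C₂) / (t₂ − t₁) = ln(1.14/0.209) / (86.0 − 32.4)
  = 1.696 / 53.60 = 0.03164 h⁻¹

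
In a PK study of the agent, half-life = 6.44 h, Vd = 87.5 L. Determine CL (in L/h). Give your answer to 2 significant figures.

k = ln2 / t½ = 0.693147 / 6.44 = 0.1076 h⁻¹
CL = k × Vd = 0.1076 × 87.5 = 9.415 L/h

9.4 L/h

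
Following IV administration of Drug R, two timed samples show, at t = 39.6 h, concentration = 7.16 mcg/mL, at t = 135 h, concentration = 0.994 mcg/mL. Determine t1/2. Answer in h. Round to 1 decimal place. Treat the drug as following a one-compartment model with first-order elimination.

33.5 h

k = ln(C₁/C₂) / (t₂ − t₁) = ln(7.16/0.994) / (135 − 39.6)
  = 1.975 / 95.40 = 0.02070 h⁻¹
t½ = ln2 / k = 0.693147 / 0.02070 = 33.49 h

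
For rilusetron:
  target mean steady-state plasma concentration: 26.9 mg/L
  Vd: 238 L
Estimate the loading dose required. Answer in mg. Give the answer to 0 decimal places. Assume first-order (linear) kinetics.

LD = Css × Vd = 26.9 × 238 = 6402 mg

6402 mg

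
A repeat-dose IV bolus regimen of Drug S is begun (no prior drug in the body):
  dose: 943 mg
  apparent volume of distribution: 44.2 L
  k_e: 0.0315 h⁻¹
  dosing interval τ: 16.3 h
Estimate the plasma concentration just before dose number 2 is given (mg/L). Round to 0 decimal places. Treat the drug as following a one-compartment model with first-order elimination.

C₀ per dose = Dose / Vd = 943 / 44.2 = 21.33 mg/L
Fraction remaining after one interval: r = e^(−kτ) = e^(−0.03150 × 16.3) = 0.5984
Before dose 2, 1 dose has been given (aged 1τ).
C_trough = C₀ × r = 21.33 × 0.5984 = 12.76 mg/L

13 mg/L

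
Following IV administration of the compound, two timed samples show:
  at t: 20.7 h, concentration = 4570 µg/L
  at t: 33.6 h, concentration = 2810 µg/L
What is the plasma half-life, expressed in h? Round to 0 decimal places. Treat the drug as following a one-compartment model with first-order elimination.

k = ln(C₁/C₂) / (t₂ − t₁) = ln(4570/2810) / (33.6 − 20.7)
  = 0.4863 / 12.90 = 0.03770 h⁻¹
t½ = ln2 / k = 0.693147 / 0.03770 = 18.39 h

18 h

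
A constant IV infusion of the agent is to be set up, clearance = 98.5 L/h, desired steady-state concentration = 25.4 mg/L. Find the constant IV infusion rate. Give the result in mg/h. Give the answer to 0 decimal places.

2502 mg/h

At steady state, infusion rate R₀ = Css × CL = 25.4 × 98.50 = 2502 mg/h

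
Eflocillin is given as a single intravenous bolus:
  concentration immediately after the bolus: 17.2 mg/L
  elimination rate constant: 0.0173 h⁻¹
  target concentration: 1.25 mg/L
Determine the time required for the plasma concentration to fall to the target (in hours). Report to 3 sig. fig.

t = ln(C₀ / C) / k = ln(17.20 / 1.25) / 0.01730
  = ln(13.76) / 0.01730 = 2.622 / 0.01730 = 151.6 h

152 h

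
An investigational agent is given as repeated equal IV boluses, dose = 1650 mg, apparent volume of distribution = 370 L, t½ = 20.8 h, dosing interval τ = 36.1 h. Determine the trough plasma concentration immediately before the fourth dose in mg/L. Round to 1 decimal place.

C₀ per dose = Dose / Vd = 1650 / 370 = 4.459 mg/L
k = ln2 / t½ = 0.693147 / 20.8 = 0.03332 h⁻¹
Fraction remaining after one interval: r = e^(−kτ) = e^(−0.03332 × 36.1) = 0.3003
Before dose 4, 3 doses have been given (aged 1τ, 2τ, 3τ).
C_trough = C₀ × (r + r² + … + r^3) = C₀ × r(1−r^3)/(1−r)
        = 4.459 × 0.3003 × (1 − 0.02708) / (1 − 0.3003) = 1.862 mg/L

1.9 mg/L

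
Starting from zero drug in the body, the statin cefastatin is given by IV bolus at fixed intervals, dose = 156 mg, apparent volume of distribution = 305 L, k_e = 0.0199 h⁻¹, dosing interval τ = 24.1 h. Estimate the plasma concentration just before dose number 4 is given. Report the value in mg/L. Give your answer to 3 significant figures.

0.634 mg/L

C₀ per dose = Dose / Vd = 156 / 305 = 0.5115 mg/L
Fraction remaining after one interval: r = e^(−kτ) = e^(−0.01990 × 24.1) = 0.6190
Before dose 4, 3 doses have been given (aged 1τ, 2τ, 3τ).
C_trough = C₀ × (r + r² + … + r^3) = C₀ × r(1−r^3)/(1−r)
        = 0.5115 × 0.6190 × (1 − 0.2372) / (1 − 0.6190) = 0.6339 mg/L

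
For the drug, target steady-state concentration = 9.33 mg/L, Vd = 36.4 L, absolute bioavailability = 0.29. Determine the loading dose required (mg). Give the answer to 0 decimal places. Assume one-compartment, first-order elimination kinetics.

1171 mg

LD = Css × Vd / F = 9.33 × 36.4 / 0.29 = 1171 mg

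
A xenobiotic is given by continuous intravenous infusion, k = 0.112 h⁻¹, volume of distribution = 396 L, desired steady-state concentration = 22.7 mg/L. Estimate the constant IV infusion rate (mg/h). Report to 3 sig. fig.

1010 mg/h

CL = k × Vd = 0.1120 × 396 = 44.35 L/h
At steady state, infusion rate R₀ = Css × CL = 22.7 × 44.35 = 1007 mg/h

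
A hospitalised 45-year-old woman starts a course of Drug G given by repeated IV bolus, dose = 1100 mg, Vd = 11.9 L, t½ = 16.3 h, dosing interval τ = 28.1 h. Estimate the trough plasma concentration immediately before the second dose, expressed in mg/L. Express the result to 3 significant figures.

C₀ per dose = Dose / Vd = 1100 / 11.9 = 92.44 mg/L
k = ln2 / t½ = 0.693147 / 16.3 = 0.04252 h⁻¹
Fraction remaining after one interval: r = e^(−kτ) = e^(−0.04252 × 28.1) = 0.3028
Before dose 2, 1 dose has been given (aged 1τ).
C_trough = C₀ × r = 92.44 × 0.3028 = 27.99 mg/L

28.0 mg/L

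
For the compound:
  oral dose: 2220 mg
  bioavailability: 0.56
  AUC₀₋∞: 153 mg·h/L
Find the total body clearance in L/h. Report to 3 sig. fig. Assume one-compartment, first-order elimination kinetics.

8.13 L/h

CL = F·Dose / AUC = 0.56 × 2220 / 153 = 8.125 L/h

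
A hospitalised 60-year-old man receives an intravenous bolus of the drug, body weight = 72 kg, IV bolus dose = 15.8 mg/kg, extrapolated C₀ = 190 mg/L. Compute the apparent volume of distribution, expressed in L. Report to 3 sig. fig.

5.99 L

Dose = 15.8 × 72 = 1138 mg
Vd = Dose / C₀ = 1138 / 190 = 5.989 L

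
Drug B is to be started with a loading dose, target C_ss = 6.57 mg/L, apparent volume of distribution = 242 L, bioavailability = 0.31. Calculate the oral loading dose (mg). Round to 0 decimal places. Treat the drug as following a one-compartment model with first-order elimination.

LD = Css × Vd / F = 6.57 × 242 / 0.31 = 5129 mg

5129 mg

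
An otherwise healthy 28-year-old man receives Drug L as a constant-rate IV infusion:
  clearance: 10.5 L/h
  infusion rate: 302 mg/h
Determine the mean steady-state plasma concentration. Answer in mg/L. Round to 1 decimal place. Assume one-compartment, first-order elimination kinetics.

At steady state Css = R₀ / CL = 302 / 10.50 = 28.76 mg/L

28.8 mg/L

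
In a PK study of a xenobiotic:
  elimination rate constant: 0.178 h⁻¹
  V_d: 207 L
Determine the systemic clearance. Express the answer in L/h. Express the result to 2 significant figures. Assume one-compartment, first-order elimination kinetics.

CL = k × Vd = 0.178 × 207 = 36.85 L/h

37 L/h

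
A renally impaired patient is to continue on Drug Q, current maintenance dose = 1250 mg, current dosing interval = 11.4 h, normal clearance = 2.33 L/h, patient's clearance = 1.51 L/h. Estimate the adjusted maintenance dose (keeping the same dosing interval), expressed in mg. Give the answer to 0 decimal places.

810 mg

To keep the same average steady-state level, dosing rate must scale with clearance.
CL ratio = 1.51 / 2.33 = 0.6481
New dose (same interval) = 1250 × 0.6481 = 810.1 mg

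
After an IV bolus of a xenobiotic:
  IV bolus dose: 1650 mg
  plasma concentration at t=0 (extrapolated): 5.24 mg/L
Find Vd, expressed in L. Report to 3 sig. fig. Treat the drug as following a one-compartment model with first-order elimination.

Vd = Dose / C₀ = 1650 / 5.24 = 314.9 L

315 L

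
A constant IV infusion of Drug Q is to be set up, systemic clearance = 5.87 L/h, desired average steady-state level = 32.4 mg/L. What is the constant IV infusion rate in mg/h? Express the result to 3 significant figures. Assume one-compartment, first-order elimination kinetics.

At steady state, infusion rate R₀ = Css × CL = 32.4 × 5.870 = 190.2 mg/h

190 mg/h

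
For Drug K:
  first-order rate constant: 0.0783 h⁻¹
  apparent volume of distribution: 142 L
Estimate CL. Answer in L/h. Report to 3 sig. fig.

CL = k × Vd = 0.0783 × 142 = 11.12 L/h

11.1 L/h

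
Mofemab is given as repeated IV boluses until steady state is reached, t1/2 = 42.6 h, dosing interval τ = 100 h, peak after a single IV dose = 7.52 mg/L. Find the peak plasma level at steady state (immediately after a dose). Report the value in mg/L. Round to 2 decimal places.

k = ln2 / t½ = 0.693147 / 42.6 = 0.01627 h⁻¹
e^(−kτ) = e^(−0.01627 × 100) = 0.1965
Accumulation ratio R = 1 / (1 − e^(−kτ)) = 1 / (1 − 0.1965) = 1.245
Steady-state peak = C₀ × R = 7.52 × 1.245 = 9.362 mg/L

9.36 mg/L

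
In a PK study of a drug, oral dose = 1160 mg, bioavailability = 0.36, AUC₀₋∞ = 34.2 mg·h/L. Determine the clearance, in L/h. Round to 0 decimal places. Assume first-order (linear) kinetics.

CL = F·Dose / AUC = 0.36 × 1160 / 34.2 = 12.21 L/h

12 L/h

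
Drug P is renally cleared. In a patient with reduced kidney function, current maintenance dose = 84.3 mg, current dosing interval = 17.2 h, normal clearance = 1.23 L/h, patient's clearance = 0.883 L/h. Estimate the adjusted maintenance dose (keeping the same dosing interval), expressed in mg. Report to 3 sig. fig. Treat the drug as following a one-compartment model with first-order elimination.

60.5 mg

To keep the same average steady-state level, dosing rate must scale with clearance.
CL ratio = 0.883 / 1.23 = 0.7179
New dose (same interval) = 84.3 × 0.7179 = 60.52 mg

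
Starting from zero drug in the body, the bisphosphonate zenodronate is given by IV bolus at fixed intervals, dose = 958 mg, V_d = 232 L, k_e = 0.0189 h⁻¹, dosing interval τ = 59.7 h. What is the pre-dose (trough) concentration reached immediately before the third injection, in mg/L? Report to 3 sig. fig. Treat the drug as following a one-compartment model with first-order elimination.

1.77 mg/L

C₀ per dose = Dose / Vd = 958 / 232 = 4.129 mg/L
Fraction remaining after one interval: r = e^(−kτ) = e^(−0.01890 × 59.7) = 0.3236
Before dose 3, 2 doses have been given (aged 1τ, 2τ).
C_trough = C₀ × (r + r²) = 4.129 × (0.3236 + 0.1047) = 1.768 mg/L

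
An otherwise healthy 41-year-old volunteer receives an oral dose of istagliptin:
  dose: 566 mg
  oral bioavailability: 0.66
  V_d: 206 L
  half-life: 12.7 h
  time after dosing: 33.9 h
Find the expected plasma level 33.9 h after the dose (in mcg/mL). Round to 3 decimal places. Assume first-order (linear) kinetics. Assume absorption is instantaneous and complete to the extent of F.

Amount reaching circulation = F × Dose = 0.66 × 566.0 = 373.6 mg
C₀ = F·Dose / Vd = 373.6 / 206 = 1.814 mg/L
k = ln2 / t½ = 0.693147 / 12.7 = 0.05458 h⁻¹
C = C₀ · e^(−k·t) = 1.814 × e^(−0.05458 × 33.9)
  = 1.814 × 0.1572 = 0.2852 mg/L
(0.2852 mg/L = 0.2852 mcg/mL)

0.285 mcg/mL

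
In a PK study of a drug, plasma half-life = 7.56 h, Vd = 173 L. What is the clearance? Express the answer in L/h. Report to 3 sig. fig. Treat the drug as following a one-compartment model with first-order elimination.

k = ln2 / t½ = 0.693147 / 7.56 = 0.09169 h⁻¹
CL = k × Vd = 0.09169 × 173 = 15.86 L/h

15.9 L/h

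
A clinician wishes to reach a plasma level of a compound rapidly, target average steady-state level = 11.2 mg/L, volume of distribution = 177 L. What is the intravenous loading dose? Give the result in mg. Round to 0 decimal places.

1982 mg

LD = Css × Vd = 11.2 × 177 = 1982 mg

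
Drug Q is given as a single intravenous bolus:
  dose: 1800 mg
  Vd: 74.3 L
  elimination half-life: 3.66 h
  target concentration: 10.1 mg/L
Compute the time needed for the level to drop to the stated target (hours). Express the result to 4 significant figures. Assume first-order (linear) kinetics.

C₀ = Dose / Vd = 1800 / 74.3 = 24.23 mg/L
k = ln2 / t½ = 0.693147 / 3.66 = 0.1894 h⁻¹
t = ln(C₀ / C) / k = ln(24.23 / 10.1) / 0.1894
  = ln(2.399) / 0.1894 = 0.8751 / 0.1894 = 4.620 h

4.620 h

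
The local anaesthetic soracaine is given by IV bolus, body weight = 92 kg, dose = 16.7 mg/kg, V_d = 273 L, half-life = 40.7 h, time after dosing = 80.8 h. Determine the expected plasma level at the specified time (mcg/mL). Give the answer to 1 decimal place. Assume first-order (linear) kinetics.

1.4 mcg/mL

Total dose = 16.7 × 92 = 1536 mg
C₀ = Dose / Vd = 1536 / 273 = 5.626 mg/L
k = ln2 / t½ = 0.693147 / 40.7 = 0.01703 h⁻¹
C = C₀ · e^(−k·t) = 5.626 × e^(−0.01703 × 80.8)
  = 5.626 × 0.2526 = 1.421 mg/L
(1.421 mg/L = 1.421 mcg/mL)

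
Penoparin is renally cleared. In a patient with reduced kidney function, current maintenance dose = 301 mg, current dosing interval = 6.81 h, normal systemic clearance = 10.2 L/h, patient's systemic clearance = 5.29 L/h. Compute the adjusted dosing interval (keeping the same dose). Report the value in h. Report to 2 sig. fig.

To keep the same average steady-state level, dosing rate must scale with clearance.
CL ratio = 5.29 / 10.2 = 0.5186
New interval (same dose) = 6.81 / 0.5186 = 13.13 h

13 h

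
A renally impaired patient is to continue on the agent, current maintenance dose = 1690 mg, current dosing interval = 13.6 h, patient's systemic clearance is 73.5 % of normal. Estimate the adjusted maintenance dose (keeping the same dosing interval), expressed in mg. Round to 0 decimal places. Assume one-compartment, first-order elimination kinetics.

To keep the same average steady-state level, dosing rate must scale with clearance.
CL ratio = 73.5 / 100 = 0.7350
New dose (same interval) = 1690 × 0.7350 = 1242 mg

1242 mg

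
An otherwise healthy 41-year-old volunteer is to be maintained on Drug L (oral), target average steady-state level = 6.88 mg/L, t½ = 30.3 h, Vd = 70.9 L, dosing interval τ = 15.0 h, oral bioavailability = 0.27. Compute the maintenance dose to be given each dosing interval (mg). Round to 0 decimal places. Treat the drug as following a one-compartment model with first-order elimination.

620 mg

k = ln2 / t½ = 0.693147 / 30.3 = 0.02288 h⁻¹
CL = k × Vd = 0.02288 × 70.9 = 1.622 L/h
At steady state, F × (Dose/τ) = Css × CL.
Dose = Css × CL × τ / F = 6.88 × 1.622 × 15.0 / 0.27 = 620.0 mg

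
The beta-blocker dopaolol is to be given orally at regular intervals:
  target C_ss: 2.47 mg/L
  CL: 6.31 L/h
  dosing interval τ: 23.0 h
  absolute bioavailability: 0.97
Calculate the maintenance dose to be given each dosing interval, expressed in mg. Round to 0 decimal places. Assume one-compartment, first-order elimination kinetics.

At steady state, F × (Dose/τ) = Css × CL.
Dose = Css × CL × τ / F = 2.47 × 6.310 × 23.0 / 0.97 = 369.6 mg

370 mg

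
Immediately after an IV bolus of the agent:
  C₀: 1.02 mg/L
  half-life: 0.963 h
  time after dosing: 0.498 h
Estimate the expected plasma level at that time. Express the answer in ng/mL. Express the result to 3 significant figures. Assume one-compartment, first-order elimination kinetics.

k = ln2 / t½ = 0.693147 / 0.963 = 0.7198 h⁻¹
C = C₀ · e^(−k·t) = 1.020 × e^(−0.7198 × 0.498)
  = 1.020 × 0.6988 = 0.7128 mg/L
Convert: 0.7128 mg/L × 1000 = 712.8 ng/mL

713 ng/mL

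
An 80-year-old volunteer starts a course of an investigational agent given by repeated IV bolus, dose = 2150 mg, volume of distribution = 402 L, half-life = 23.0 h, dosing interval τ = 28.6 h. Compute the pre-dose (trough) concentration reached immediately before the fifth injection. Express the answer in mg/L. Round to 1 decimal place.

3.8 mg/L

C₀ per dose = Dose / Vd = 2150 / 402 = 5.348 mg/L
k = ln2 / t½ = 0.693147 / 23.0 = 0.03014 h⁻¹
Fraction remaining after one interval: r = e^(−kτ) = e^(−0.03014 × 28.6) = 0.4223
Before dose 5, 4 doses have been given (aged 1τ, 2τ, 3τ, 4τ).
C_trough = C₀ × (r + r² + … + r^4) = C₀ × r(1−r^4)/(1−r)
        = 5.348 × 0.4223 × (1 − 0.03180) / (1 − 0.4223) = 3.785 mg/L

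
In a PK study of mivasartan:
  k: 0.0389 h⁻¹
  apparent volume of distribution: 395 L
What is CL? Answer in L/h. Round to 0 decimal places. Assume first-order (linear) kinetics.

CL = k × Vd = 0.0389 × 395 = 15.37 L/h

15 L/h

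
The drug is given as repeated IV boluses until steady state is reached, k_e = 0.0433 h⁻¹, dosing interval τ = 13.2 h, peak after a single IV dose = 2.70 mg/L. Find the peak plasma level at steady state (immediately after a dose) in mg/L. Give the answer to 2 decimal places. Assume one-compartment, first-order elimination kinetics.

6.20 mg/L

e^(−kτ) = e^(−0.04330 × 13.2) = 0.5646
Accumulation ratio R = 1 / (1 − e^(−kτ)) = 1 / (1 − 0.5646) = 2.297
Steady-state peak = C₀ × R = 2.70 × 2.297 = 6.202 mg/L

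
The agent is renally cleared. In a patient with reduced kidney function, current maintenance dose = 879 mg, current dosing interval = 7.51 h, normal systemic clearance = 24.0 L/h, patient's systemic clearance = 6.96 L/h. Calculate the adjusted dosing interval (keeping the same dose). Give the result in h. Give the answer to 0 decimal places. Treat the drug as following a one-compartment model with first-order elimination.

To keep the same average steady-state level, dosing rate must scale with clearance.
CL ratio = 6.96 / 24.0 = 0.2900
New interval (same dose) = 7.51 / 0.2900 = 25.90 h

26 h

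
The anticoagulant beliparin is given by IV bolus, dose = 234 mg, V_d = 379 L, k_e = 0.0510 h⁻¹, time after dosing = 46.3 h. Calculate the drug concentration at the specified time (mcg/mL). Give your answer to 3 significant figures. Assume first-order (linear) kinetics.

0.0582 mcg/mL

C₀ = Dose / Vd = 234.0 / 379 = 0.6174 mg/L
C = C₀ · e^(−k·t) = 0.6174 × e^(−0.05100 × 46.3)
  = 0.6174 × 0.09430 = 0.05822 mg/L
(0.05822 mg/L = 0.05822 mcg/mL)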